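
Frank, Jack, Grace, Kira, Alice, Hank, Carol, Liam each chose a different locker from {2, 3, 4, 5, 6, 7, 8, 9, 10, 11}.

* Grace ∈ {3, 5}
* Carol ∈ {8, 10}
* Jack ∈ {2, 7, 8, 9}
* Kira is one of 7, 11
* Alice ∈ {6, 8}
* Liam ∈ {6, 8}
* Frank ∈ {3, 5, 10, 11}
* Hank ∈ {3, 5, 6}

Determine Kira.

7

The 2 variables Alice and Liam are confined to {6, 8}, which locks those values in; drop them from Jack, Hank, Carol.
Carol's domain is down to {10}, so Carol = 10. Remove 10 from Frank.
Grace and Hank between them cover only {3, 5} — a naked pair. Remove those values from Frank.
Frank must be 11 (only option left). Strike 11 from Kira.
So Kira = 7.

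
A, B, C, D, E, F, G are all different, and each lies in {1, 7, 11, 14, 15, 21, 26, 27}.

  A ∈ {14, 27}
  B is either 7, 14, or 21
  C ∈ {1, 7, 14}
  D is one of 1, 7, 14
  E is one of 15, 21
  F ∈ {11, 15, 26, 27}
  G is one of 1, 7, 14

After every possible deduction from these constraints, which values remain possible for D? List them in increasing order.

The 3 variables C, D, G are confined to {1, 7, 14}, which locks those values in; drop them from A, B.
A must be 27 (only option left). Strike 27 from F.
That leaves B = 21. So E can't be 21.
E must be 15 (only option left). Strike 15 from F.
No further eliminations apply; D can still be any of 1, 7, 14.

1, 7, 14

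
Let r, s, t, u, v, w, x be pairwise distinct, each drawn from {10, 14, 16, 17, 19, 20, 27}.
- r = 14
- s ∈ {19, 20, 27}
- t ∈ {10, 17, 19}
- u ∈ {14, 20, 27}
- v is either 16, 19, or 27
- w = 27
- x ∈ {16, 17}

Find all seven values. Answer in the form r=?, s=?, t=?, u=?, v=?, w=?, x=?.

r=14, s=19, t=10, u=20, v=16, w=27, x=17

r's domain is down to {14}, so r = 14. Strike 14 from u.
w must be 27 (only option left). So s, u, v can't be 27.
That leaves u = 20. Eliminate 20 elsewhere: s.
s's domain is down to {19}, so s = 19. So t, v can't be 19.
v has just one choice, so v = 16. Strike 16 from x.
x's domain is down to {17}, so x = 17. Strike 17 from t.
t has just one choice, so t = 10.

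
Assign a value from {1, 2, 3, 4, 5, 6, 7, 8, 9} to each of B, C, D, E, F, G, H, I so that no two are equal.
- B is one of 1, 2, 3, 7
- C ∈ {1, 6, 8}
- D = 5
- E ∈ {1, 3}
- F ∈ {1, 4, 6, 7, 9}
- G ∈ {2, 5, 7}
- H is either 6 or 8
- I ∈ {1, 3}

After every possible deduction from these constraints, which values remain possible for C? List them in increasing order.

D has just one choice, so D = 5. Remove 5 from G.
E and I between them cover only {1, 3} — a naked pair. Remove those values from B, C, F.
B and G share exactly the 2 values {2, 7}; by pigeonhole those values go to them, so strike 2, 7 from F.
The 2 variables C and H are confined to {6, 8}, which locks those values in; drop them from F.
No further eliminations apply; C can still be any of 6, 8.

6, 8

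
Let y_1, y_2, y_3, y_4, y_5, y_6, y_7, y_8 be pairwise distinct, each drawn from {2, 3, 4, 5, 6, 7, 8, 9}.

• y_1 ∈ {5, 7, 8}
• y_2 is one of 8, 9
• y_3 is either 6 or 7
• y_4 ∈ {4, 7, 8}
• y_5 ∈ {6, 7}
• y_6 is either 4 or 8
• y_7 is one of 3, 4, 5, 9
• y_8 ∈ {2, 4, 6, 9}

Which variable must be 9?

The 8 variables draw from only 8 values {2, 3, 4, 5, 6, 7, 8, 9}, so each is used; only y_8 can be 2, hence y_8 = 2.
The 7 still-open variables draw from only 7 values {3, 4, 5, 6, 7, 8, 9}, so each is used; only y_7 can be 3, hence y_7 = 3.
Among the 6 still-open variables, 5 fits only y_1 (and all 6 values in {4, 5, 6, 7, 8, 9} must be used), so y_1 = 5.
Among the 5 still-open variables, 9 fits only y_2 (and all 5 values in {4, 6, 7, 8, 9} must be used), so y_2 = 9.

y_2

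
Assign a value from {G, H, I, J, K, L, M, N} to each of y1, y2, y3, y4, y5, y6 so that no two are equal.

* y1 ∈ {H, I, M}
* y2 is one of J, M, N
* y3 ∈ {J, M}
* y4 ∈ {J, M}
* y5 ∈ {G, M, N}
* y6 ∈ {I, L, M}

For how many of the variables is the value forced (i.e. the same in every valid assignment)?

The 2 variables y3 and y4 are confined to {J, M}, which locks those values in; drop them from y1, y2, y5, y6.
That leaves y2 = N. Strike N from y5.
y5 must be G (only option left).
Determined: y2=N, y5=G. The other variables each still have more than one consistent value. That makes 2.

2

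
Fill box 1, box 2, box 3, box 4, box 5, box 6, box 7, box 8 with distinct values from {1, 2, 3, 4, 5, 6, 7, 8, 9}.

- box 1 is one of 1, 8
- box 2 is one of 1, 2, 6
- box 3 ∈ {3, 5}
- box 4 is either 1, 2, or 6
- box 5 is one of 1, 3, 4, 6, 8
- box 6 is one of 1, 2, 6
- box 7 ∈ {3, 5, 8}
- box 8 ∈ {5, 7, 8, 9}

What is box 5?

4

box 2, box 4, box 6 share exactly the 3 values {1, 2, 6}; by pigeonhole those values go to them, so strike 1, 2, 6 from box 1, box 5.
box 1 has just one choice, so box 1 = 8. So box 5, box 7, box 8 can't be 8.
box 3 and box 7 between them cover only {3, 5} — a naked pair. Remove those values from box 5, box 8.
So box 5 = 4.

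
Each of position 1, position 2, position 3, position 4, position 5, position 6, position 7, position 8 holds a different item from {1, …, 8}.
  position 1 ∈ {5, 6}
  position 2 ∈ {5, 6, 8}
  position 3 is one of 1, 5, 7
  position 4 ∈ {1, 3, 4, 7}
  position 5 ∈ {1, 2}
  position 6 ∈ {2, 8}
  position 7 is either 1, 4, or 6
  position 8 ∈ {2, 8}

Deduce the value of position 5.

The 8 variables together cover exactly {1, 2, 3, 4, 5, 6, 7, 8} — 8 values for 8 variables — and 3 appears only in position 4's list, so position 4 = 3.
Among the 7 still-open variables, 4 fits only position 7 (and all 7 values in {1, 2, 4, 5, 6, 7, 8} must be used), so position 7 = 4.
The 6 still-open variables draw from only 6 values {1, 2, 5, 6, 7, 8}, so each is used; only position 3 can be 7, hence position 3 = 7.
Among the 5 still-open variables, 1 fits only position 5 (and all 5 values in {1, 2, 5, 6, 8} must be used), so position 5 = 1.

1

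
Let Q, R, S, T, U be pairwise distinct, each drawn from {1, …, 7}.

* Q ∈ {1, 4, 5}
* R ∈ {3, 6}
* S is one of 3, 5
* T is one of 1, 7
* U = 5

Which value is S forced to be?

U has just one choice, so U = 5. Remove 5 from Q, S.
So S = 3.

3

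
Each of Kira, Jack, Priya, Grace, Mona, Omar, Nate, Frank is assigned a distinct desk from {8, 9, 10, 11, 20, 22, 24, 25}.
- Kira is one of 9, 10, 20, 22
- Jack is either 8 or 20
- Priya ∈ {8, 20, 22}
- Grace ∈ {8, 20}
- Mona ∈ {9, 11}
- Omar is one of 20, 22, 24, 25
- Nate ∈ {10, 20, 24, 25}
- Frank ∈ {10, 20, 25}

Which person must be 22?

The 8 variables draw from only 8 values {8, 9, 10, 11, 20, 22, 24, 25}, so each is used; only Mona can be 11, hence Mona = 11.
The 7 still-open variables draw from only 7 values {8, 9, 10, 20, 22, 24, 25}, so each is used; only Kira can be 9, hence Kira = 9.
The 2 variables Jack and Grace are confined to {8, 20}, which locks those values in; drop them from Priya, Omar, Nate, Frank.
So 22 goes to Priya.

Priya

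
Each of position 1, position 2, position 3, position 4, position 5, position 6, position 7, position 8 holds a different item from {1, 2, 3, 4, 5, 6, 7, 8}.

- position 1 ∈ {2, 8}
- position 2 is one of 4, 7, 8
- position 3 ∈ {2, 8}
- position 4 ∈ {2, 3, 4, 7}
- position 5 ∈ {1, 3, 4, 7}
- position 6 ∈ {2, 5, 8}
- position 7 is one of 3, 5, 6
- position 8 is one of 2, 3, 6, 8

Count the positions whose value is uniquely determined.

The 8 variables draw from only 8 values {1, 2, 3, 4, 5, 6, 7, 8}, so each is used; only position 5 can be 1, hence position 5 = 1.
position 1 and position 3 share exactly the 2 values {2, 8}; by pigeonhole those values go to them, so strike 2, 8 from position 2, position 4, position 6, position 8.
position 6's domain is down to {5}, so position 6 = 5. Remove 5 from position 7.
The 2 variables position 7 and position 8 are confined to {3, 6}, which locks those values in; drop them from position 4.
Determined: position 5=1, position 6=5. The other positions each still have more than one consistent value. That makes 2.

2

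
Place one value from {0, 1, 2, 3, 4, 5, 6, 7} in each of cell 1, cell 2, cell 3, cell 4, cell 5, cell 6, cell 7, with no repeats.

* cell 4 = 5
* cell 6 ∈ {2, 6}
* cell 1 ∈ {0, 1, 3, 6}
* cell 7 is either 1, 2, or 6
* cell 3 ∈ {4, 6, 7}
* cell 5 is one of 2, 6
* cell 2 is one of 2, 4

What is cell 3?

7

cell 4's domain is down to {5}, so cell 4 = 5.
cell 5 and cell 6 between them cover only {2, 6} — a naked pair. Remove those values from cell 1, cell 2, cell 3, cell 7.
cell 2's domain is down to {4}, so cell 2 = 4. So cell 3 can't be 4.
So cell 3 = 7.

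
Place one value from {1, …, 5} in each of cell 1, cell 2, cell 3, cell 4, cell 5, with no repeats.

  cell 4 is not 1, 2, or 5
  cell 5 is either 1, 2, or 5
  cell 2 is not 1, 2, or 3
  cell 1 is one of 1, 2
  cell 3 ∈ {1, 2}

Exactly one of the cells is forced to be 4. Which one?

cell 2

The 5 variables together cover exactly {1, 2, 3, 4, 5} — 5 values for 5 variables — and 3 appears only in cell 4's list, so cell 4 = 3.
The 4 still-open variables draw from only 4 values {1, 2, 4, 5}, so each is used; only cell 2 can be 4, hence cell 2 = 4.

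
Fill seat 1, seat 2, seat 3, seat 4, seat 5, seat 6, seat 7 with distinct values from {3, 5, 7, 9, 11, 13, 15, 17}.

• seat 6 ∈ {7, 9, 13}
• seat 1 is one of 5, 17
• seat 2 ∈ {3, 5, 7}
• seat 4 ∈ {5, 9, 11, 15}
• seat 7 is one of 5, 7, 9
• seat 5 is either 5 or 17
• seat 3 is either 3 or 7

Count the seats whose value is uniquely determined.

2

seat 1 and seat 5 between them cover only {5, 17} — a naked pair. Remove those values from seat 2, seat 4, seat 7.
The 2 variables seat 2 and seat 3 are confined to {3, 7}, which locks those values in; drop them from seat 6, seat 7.
seat 7 must be 9 (only option left). So seat 4, seat 6 can't be 9.
seat 6 has just one choice, so seat 6 = 13.
Determined: seat 6=13, seat 7=9. The other seats each still have more than one consistent value. That makes 2.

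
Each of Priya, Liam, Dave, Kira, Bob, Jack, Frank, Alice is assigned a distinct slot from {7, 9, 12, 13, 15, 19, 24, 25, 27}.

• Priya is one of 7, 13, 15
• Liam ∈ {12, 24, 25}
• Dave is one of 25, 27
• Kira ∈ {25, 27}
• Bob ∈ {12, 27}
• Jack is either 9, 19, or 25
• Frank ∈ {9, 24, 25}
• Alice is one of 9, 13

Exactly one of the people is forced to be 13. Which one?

Alice

Dave and Kira between them cover only {25, 27} — a naked pair. Remove those values from Liam, Bob, Jack, Frank.
Bob has just one choice, so Bob = 12. Strike 12 from Liam.
Liam's domain is down to {24}, so Liam = 24. Strike 24 from Frank.
Frank must be 9 (only option left). Strike 9 from Jack, Alice.
So 13 goes to Alice.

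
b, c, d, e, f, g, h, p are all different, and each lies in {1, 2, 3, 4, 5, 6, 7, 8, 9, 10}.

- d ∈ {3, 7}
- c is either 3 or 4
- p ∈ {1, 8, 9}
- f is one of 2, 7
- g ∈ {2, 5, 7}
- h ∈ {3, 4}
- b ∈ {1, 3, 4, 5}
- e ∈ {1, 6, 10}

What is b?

1

The 2 variables c and h are confined to {3, 4}, which locks those values in; drop them from b, d.
That leaves d = 7. Remove 7 from f, g.
f must be 2 (only option left). So g can't be 2.
g must be 5 (only option left). Strike 5 from b.
So b = 1.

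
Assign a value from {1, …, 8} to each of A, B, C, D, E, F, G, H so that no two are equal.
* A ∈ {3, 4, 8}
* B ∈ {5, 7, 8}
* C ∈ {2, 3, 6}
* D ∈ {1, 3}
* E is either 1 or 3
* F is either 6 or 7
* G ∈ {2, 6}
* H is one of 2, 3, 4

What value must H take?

4

The 8 variables together cover exactly {1, 2, 3, 4, 5, 6, 7, 8} — 8 values for 8 variables — and 5 appears only in B's list, so B = 5.
Among the 7 still-open variables, 7 fits only F (and all 7 values in {1, 2, 3, 4, 6, 7, 8} must be used), so F = 7.
The 6 still-open variables together cover exactly {1, 2, 3, 4, 6, 8} — 6 values for 6 variables — and 8 appears only in A's list, so A = 8.
Among the 5 still-open variables, 4 fits only H (and all 5 values in {1, 2, 3, 4, 6} must be used), so H = 4.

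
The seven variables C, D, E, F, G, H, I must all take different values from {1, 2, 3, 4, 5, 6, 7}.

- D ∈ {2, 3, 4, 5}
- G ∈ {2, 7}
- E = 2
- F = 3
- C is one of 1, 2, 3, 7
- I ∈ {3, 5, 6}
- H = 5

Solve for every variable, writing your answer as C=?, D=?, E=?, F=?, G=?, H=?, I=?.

E has just one choice, so E = 2. Strike 2 from C, D, G.
F must be 3 (only option left). Strike 3 from C, D, I.
G has just one choice, so G = 7. Eliminate 7 elsewhere: C.
That leaves H = 5. Strike 5 from D, I.
I must be 6 (only option left).
C's domain is down to {1}, so C = 1.
D has just one choice, so D = 4.

C=1, D=4, E=2, F=3, G=7, H=5, I=6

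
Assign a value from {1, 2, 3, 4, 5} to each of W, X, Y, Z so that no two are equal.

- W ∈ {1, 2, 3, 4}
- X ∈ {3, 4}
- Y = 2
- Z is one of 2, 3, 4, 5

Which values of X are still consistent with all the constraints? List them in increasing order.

3, 4

Y must be 2 (only option left). So W, Z can't be 2.
No further eliminations apply; X can still be any of 3, 4.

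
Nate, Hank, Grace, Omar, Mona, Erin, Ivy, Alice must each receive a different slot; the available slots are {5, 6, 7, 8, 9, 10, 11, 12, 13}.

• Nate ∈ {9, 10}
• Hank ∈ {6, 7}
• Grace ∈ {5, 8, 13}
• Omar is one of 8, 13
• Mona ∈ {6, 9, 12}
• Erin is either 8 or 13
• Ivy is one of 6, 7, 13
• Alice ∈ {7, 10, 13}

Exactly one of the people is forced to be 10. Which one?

Alice

The 8 variables draw from only 8 values {5, 6, 7, 8, 9, 10, 12, 13}, so each is used; only Grace can be 5, hence Grace = 5.
The 7 still-open variables together cover exactly {6, 7, 8, 9, 10, 12, 13} — 7 values for 7 variables — and 12 appears only in Mona's list, so Mona = 12.
The 6 still-open variables together cover exactly {6, 7, 8, 9, 10, 13} — 6 values for 6 variables — and 9 appears only in Nate's list, so Nate = 9.
The 5 still-open variables together cover exactly {6, 7, 8, 10, 13} — 5 values for 5 variables — and 10 appears only in Alice's list, so Alice = 10.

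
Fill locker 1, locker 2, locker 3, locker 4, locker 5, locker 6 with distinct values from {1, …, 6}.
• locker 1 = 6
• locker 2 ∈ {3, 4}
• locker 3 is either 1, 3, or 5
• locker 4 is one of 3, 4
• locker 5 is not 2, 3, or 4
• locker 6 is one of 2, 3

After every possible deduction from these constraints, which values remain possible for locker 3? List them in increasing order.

locker 1 has just one choice, so locker 1 = 6. Remove 6 from locker 5.
The 5 still-open variables draw from only 5 values {1, 2, 3, 4, 5}, so each is used; only locker 6 can be 2, hence locker 6 = 2.
The 2 variables locker 2 and locker 4 are confined to {3, 4}, which locks those values in; drop them from locker 3.
No further eliminations apply; locker 3 can still be any of 1, 5.

1, 5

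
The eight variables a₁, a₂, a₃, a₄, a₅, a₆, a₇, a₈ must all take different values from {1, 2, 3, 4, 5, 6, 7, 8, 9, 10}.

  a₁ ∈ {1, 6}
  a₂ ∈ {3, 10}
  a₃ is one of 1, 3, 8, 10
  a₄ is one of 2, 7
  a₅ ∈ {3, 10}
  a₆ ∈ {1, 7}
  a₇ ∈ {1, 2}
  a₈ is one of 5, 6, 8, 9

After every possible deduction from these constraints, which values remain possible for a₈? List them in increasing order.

5, 9

a₂ and a₅ between them cover only {3, 10} — a naked pair. Remove those values from a₃.
The 3 variables a₄, a₆, a₇ are confined to {1, 2, 7}, which locks those values in; drop them from a₁, a₃.
a₁ has just one choice, so a₁ = 6. So a₈ can't be 6.
a₃ has just one choice, so a₃ = 8. So a₈ can't be 8.
No further eliminations apply; a₈ can still be any of 5, 9.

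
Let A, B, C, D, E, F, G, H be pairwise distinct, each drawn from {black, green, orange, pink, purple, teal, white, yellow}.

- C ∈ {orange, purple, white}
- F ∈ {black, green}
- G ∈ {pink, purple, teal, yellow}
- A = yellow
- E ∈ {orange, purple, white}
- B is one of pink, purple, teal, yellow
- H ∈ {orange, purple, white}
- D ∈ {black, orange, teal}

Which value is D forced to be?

A must be yellow (only option left). Eliminate yellow elsewhere: B, G.
The 7 still-open variables draw from only 7 values {black, green, orange, pink, purple, teal, white}, so each is used; only F can be green, hence F = green.
Among the 6 still-open variables, black fits only D (and all 6 values in {black, orange, pink, purple, teal, white} must be used), so D = black.

black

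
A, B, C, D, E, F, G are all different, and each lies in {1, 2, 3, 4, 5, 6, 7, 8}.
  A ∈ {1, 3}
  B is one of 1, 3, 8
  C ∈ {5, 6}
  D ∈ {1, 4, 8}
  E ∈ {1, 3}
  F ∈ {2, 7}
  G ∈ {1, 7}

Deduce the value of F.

2

A and E share exactly the 2 values {1, 3}; by pigeonhole those values go to them, so strike 1, 3 from B, D, G.
B's domain is down to {8}, so B = 8. So D can't be 8.
D's domain is down to {4}, so D = 4.
G's domain is down to {7}, so G = 7. Strike 7 from F.
So F = 2.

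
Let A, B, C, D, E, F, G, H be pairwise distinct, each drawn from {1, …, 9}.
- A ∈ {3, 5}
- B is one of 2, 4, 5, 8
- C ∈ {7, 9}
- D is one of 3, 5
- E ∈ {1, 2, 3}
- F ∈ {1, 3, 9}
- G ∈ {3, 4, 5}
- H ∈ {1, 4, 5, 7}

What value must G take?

4

Among the 8 variables, 8 fits only B (and all 8 values in {1, 2, 3, 4, 5, 7, 8, 9} must be used), so B = 8.
The 7 still-open variables together cover exactly {1, 2, 3, 4, 5, 7, 9} — 7 values for 7 variables — and 2 appears only in E's list, so E = 2.
The 2 variables A and D are confined to {3, 5}, which locks those values in; drop them from F, G, H.
So G = 4.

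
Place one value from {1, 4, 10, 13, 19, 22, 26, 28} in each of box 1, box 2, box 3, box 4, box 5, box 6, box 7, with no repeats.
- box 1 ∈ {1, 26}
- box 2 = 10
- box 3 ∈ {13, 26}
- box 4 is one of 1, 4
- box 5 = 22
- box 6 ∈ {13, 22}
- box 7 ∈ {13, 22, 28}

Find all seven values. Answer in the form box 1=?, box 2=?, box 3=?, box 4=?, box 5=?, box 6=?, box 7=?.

box 2's domain is down to {10}, so box 2 = 10.
box 5 has just one choice, so box 5 = 22. So box 6, box 7 can't be 22.
box 6 has just one choice, so box 6 = 13. Remove 13 from box 3, box 7.
box 7 must be 28 (only option left).
box 3's domain is down to {26}, so box 3 = 26. Remove 26 from box 1.
box 1's domain is down to {1}, so box 1 = 1. Remove 1 from box 4.
box 4's domain is down to {4}, so box 4 = 4.

box 1=1, box 2=10, box 3=26, box 4=4, box 5=22, box 6=13, box 7=28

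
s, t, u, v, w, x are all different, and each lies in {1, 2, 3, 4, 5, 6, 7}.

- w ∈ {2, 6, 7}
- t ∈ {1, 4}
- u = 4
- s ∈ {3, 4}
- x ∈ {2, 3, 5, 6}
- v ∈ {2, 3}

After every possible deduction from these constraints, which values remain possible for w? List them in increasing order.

6, 7

u has just one choice, so u = 4. Strike 4 from s, t.
s must be 3 (only option left). Strike 3 from v, x.
That leaves t = 1.
v has just one choice, so v = 2. Remove 2 from w, x.
No further eliminations apply; w can still be any of 6, 7.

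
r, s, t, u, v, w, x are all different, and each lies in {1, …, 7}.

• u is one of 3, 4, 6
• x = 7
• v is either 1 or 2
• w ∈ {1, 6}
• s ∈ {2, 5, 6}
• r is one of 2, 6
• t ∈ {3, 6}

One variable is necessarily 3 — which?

t

x must be 7 (only option left).
The 6 still-open variables draw from only 6 values {1, 2, 3, 4, 5, 6}, so each is used; only u can be 4, hence u = 4.
The 5 still-open variables together cover exactly {1, 2, 3, 5, 6} — 5 values for 5 variables — and 3 appears only in t's list, so t = 3.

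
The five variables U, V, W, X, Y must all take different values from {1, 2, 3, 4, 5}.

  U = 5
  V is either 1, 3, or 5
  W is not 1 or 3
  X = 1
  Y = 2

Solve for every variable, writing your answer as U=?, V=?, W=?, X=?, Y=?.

U has just one choice, so U = 5. Eliminate 5 elsewhere: V, W.
X has just one choice, so X = 1. So V can't be 1.
Y's domain is down to {2}, so Y = 2. Strike 2 from W.
That leaves V = 3.
W's domain is down to {4}, so W = 4.

U=5, V=3, W=4, X=1, Y=2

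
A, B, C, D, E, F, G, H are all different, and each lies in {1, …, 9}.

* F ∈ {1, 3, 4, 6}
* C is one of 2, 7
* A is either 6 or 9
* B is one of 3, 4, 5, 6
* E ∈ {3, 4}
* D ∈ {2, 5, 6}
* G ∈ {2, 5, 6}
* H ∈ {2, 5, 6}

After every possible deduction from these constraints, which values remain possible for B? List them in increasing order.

3, 4

Among the 8 variables, 1 fits only F (and all 8 values in {1, 2, 3, 4, 5, 6, 7, 9} must be used), so F = 1.
Among the 7 still-open variables, 7 fits only C (and all 7 values in {2, 3, 4, 5, 6, 7, 9} must be used), so C = 7.
The 6 still-open variables draw from only 6 values {2, 3, 4, 5, 6, 9}, so each is used; only A can be 9, hence A = 9.
D, G, H between them cover only {2, 5, 6} — a naked triple. Remove those values from B.
No further eliminations apply; B can still be any of 3, 4.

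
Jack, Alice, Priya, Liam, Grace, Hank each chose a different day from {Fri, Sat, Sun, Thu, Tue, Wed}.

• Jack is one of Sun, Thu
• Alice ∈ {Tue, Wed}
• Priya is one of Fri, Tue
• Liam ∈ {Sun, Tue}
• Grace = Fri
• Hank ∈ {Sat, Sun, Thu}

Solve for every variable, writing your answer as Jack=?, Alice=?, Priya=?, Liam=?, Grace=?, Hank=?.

Jack=Thu, Alice=Wed, Priya=Tue, Liam=Sun, Grace=Fri, Hank=Sat

Grace must be Fri (only option left). Remove Fri from Priya.
Priya has just one choice, so Priya = Tue. Eliminate Tue elsewhere: Alice, Liam.
That leaves Liam = Sun. So Jack, Hank can't be Sun.
Jack has just one choice, so Jack = Thu. So Hank can't be Thu.
Alice has just one choice, so Alice = Wed.
That leaves Hank = Sat.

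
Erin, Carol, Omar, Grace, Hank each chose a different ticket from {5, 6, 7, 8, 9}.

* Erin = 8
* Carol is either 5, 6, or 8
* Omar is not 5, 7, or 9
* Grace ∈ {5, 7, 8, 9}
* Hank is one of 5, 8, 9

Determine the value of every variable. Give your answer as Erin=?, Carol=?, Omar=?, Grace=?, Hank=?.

Erin's domain is down to {8}, so Erin = 8. Eliminate 8 elsewhere: Carol, Omar, Grace, Hank.
Omar's domain is down to {6}, so Omar = 6. So Carol can't be 6.
Carol's domain is down to {5}, so Carol = 5. So Grace, Hank can't be 5.
Hank has just one choice, so Hank = 9. Remove 9 from Grace.
Grace's domain is down to {7}, so Grace = 7.

Erin=8, Carol=5, Omar=6, Grace=7, Hank=9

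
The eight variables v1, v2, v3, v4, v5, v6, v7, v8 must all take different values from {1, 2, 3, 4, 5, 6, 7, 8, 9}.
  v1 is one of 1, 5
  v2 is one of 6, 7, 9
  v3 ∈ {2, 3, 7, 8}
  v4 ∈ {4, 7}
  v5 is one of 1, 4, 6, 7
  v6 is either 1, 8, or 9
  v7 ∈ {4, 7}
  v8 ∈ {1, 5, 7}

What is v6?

The 2 variables v4 and v7 are confined to {4, 7}, which locks those values in; drop them from v2, v3, v5, v8.
The 2 variables v1 and v8 are confined to {1, 5}, which locks those values in; drop them from v5, v6.
v5 has just one choice, so v5 = 6. Strike 6 from v2.
v2 has just one choice, so v2 = 9. Eliminate 9 elsewhere: v6.
So v6 = 8.

8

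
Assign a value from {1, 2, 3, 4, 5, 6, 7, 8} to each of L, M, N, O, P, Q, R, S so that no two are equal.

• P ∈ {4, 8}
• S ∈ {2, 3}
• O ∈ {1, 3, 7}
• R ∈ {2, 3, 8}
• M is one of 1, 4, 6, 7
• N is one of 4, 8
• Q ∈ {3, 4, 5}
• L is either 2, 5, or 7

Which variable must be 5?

Among the 8 variables, 6 fits only M (and all 8 values in {1, 2, 3, 4, 5, 6, 7, 8} must be used), so M = 6.
Among the 7 still-open variables, 1 fits only O (and all 7 values in {1, 2, 3, 4, 5, 7, 8} must be used), so O = 1.
The 6 still-open variables together cover exactly {2, 3, 4, 5, 7, 8} — 6 values for 6 variables — and 7 appears only in L's list, so L = 7.
The 5 still-open variables together cover exactly {2, 3, 4, 5, 8} — 5 values for 5 variables — and 5 appears only in Q's list, so Q = 5.

Q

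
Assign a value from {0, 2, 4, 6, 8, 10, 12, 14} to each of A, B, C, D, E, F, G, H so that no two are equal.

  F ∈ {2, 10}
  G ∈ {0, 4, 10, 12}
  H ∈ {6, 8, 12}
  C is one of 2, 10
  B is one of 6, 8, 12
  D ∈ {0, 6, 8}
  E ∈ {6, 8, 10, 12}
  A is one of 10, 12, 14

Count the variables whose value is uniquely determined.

The 8 variables draw from only 8 values {0, 2, 4, 6, 8, 10, 12, 14}, so each is used; only G can be 4, hence G = 4.
The 7 still-open variables together cover exactly {0, 2, 6, 8, 10, 12, 14} — 7 values for 7 variables — and 0 appears only in D's list, so D = 0.
The 6 still-open variables draw from only 6 values {2, 6, 8, 10, 12, 14}, so each is used; only A can be 14, hence A = 14.
C and F share exactly the 2 values {2, 10}; by pigeonhole those values go to them, so strike 2, 10 from E.
Determined: A=14, D=0, G=4. The other variables each still have more than one consistent value. That makes 3.

3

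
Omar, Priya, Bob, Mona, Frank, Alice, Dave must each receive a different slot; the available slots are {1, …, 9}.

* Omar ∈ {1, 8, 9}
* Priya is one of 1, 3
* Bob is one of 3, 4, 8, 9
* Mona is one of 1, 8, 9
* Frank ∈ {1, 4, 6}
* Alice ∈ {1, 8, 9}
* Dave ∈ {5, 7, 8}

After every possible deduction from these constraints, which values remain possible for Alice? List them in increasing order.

1, 8, 9

The 3 variables Omar, Mona, Alice are confined to {1, 8, 9}, which locks those values in; drop them from Priya, Bob, Frank, Dave.
Priya has just one choice, so Priya = 3. Remove 3 from Bob.
Bob has just one choice, so Bob = 4. So Frank can't be 4.
Frank has just one choice, so Frank = 6.
No further eliminations apply; Alice can still be any of 1, 8, 9.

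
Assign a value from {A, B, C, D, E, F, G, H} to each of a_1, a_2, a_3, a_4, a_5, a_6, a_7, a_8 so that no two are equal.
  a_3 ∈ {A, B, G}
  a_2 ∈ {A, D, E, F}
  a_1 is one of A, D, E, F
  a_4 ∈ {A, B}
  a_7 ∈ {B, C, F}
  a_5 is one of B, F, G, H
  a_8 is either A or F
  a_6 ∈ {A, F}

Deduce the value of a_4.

The 8 variables together cover exactly {A, B, C, D, E, F, G, H} — 8 values for 8 variables — and C appears only in a_7's list, so a_7 = C.
The 7 still-open variables together cover exactly {A, B, D, E, F, G, H} — 7 values for 7 variables — and H appears only in a_5's list, so a_5 = H.
The 6 still-open variables draw from only 6 values {A, B, D, E, F, G}, so each is used; only a_3 can be G, hence a_3 = G.
The 5 still-open variables draw from only 5 values {A, B, D, E, F}, so each is used; only a_4 can be B, hence a_4 = B.

B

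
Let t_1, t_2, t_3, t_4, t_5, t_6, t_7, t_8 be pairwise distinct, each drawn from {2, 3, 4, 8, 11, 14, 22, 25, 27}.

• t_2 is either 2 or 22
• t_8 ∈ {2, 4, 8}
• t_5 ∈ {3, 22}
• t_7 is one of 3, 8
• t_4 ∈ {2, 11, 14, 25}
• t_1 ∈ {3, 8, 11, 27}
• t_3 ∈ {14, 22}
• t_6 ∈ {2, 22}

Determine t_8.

t_2 and t_6 share exactly the 2 values {2, 22}; by pigeonhole those values go to them, so strike 2, 22 from t_3, t_4, t_5, t_8.
t_3 has just one choice, so t_3 = 14. Strike 14 from t_4.
t_5 has just one choice, so t_5 = 3. Eliminate 3 elsewhere: t_1, t_7.
t_7 must be 8 (only option left). So t_1, t_8 can't be 8.
So t_8 = 4.

4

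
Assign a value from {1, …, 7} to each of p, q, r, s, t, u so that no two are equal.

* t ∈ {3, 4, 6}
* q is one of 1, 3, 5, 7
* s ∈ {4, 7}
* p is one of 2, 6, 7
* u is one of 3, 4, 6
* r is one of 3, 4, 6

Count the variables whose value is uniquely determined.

2

r, t, u between them cover only {3, 4, 6} — a naked triple. Remove those values from p, q, s.
s's domain is down to {7}, so s = 7. Eliminate 7 elsewhere: p, q.
That leaves p = 2.
Determined: p=2, s=7. The other variables each still have more than one consistent value. That makes 2.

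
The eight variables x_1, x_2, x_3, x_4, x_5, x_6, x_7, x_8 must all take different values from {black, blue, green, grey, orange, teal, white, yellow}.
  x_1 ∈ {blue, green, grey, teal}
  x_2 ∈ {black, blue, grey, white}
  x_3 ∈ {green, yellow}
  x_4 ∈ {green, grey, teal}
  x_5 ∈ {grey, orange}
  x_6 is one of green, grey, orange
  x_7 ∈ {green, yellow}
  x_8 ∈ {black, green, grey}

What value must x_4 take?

Among the 8 variables, white fits only x_2 (and all 8 values in {black, blue, green, grey, orange, teal, white, yellow} must be used), so x_2 = white.
Among the 7 still-open variables, black fits only x_8 (and all 7 values in {black, blue, green, grey, orange, teal, yellow} must be used), so x_8 = black.
The 6 still-open variables together cover exactly {blue, green, grey, orange, teal, yellow} — 6 values for 6 variables — and blue appears only in x_1's list, so x_1 = blue.
The 5 still-open variables draw from only 5 values {green, grey, orange, teal, yellow}, so each is used; only x_4 can be teal, hence x_4 = teal.

teal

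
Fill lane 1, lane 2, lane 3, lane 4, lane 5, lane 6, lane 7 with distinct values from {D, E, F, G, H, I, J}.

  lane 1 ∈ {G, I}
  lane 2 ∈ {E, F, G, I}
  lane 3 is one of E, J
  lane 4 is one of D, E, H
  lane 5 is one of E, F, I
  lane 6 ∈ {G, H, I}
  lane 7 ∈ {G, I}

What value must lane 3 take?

J

The 7 variables together cover exactly {D, E, F, G, H, I, J} — 7 values for 7 variables — and D appears only in lane 4's list, so lane 4 = D.
The 6 still-open variables draw from only 6 values {E, F, G, H, I, J}, so each is used; only lane 6 can be H, hence lane 6 = H.
The 5 still-open variables draw from only 5 values {E, F, G, I, J}, so each is used; only lane 3 can be J, hence lane 3 = J.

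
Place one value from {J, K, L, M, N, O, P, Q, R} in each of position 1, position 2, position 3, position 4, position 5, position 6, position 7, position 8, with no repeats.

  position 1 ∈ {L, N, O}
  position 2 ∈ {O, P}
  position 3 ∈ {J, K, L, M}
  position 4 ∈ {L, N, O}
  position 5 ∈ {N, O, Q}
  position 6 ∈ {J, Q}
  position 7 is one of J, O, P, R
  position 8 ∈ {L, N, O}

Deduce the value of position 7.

The 3 variables position 1, position 4, position 8 are confined to {L, N, O}, which locks those values in; drop them from position 2, position 3, position 5, position 7.
That leaves position 2 = P. Strike P from position 7.
position 5's domain is down to {Q}, so position 5 = Q. Strike Q from position 6.
position 6 must be J (only option left). So position 3, position 7 can't be J.
So position 7 = R.

R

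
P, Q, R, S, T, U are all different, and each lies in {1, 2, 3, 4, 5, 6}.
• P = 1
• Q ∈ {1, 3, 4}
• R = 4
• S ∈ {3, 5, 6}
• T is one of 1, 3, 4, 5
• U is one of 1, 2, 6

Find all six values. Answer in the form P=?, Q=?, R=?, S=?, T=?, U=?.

P=1, Q=3, R=4, S=6, T=5, U=2

P has just one choice, so P = 1. Strike 1 from Q, T, U.
R has just one choice, so R = 4. Strike 4 from Q, T.
Q must be 3 (only option left). So S, T can't be 3.
T must be 5 (only option left). Strike 5 from S.
S has just one choice, so S = 6. Eliminate 6 elsewhere: U.
U has just one choice, so U = 2.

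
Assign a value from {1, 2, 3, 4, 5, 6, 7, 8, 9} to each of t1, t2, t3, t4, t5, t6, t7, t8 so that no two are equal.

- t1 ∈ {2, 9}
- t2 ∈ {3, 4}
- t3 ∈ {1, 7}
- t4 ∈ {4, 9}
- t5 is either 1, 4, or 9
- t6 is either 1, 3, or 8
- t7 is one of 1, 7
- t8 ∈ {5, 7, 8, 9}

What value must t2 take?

The 8 variables together cover exactly {1, 2, 3, 4, 5, 7, 8, 9} — 8 values for 8 variables — and 2 appears only in t1's list, so t1 = 2.
Among the 7 still-open variables, 5 fits only t8 (and all 7 values in {1, 3, 4, 5, 7, 8, 9} must be used), so t8 = 5.
The 6 still-open variables together cover exactly {1, 3, 4, 7, 8, 9} — 6 values for 6 variables — and 8 appears only in t6's list, so t6 = 8.
The 5 still-open variables draw from only 5 values {1, 3, 4, 7, 9}, so each is used; only t2 can be 3, hence t2 = 3.

3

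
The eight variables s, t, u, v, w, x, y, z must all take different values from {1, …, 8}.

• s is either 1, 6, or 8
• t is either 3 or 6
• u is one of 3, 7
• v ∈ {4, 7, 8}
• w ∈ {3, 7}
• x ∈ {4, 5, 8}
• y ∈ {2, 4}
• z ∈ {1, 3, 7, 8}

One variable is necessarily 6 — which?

t

Among the 8 variables, 2 fits only y (and all 8 values in {1, 2, 3, 4, 5, 6, 7, 8} must be used), so y = 2.
The 7 still-open variables together cover exactly {1, 3, 4, 5, 6, 7, 8} — 7 values for 7 variables — and 5 appears only in x's list, so x = 5.
The 6 still-open variables together cover exactly {1, 3, 4, 6, 7, 8} — 6 values for 6 variables — and 4 appears only in v's list, so v = 4.
The 2 variables u and w are confined to {3, 7}, which locks those values in; drop them from t, z.
So 6 goes to t.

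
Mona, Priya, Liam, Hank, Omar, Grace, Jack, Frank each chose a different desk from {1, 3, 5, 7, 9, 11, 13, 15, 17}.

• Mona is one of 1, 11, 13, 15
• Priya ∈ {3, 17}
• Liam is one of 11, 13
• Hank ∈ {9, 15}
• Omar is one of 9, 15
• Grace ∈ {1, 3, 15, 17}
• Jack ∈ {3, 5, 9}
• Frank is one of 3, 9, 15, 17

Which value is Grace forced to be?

1

Among the 8 variables, 5 fits only Jack (and all 8 values in {1, 3, 5, 9, 11, 13, 15, 17} must be used), so Jack = 5.
The 2 variables Hank and Omar are confined to {9, 15}, which locks those values in; drop them from Mona, Grace, Frank.
Priya and Frank share exactly the 2 values {3, 17}; by pigeonhole those values go to them, so strike 3, 17 from Grace.
So Grace = 1.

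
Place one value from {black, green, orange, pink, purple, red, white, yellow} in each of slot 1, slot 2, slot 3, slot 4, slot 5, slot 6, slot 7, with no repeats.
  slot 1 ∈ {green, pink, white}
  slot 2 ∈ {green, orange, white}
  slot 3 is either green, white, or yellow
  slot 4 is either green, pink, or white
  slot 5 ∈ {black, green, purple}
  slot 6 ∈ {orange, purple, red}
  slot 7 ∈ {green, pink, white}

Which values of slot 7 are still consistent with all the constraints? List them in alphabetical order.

slot 1, slot 4, slot 7 between them cover only {green, pink, white} — a naked triple. Remove those values from slot 2, slot 3, slot 5.
That leaves slot 2 = orange. Remove orange from slot 6.
slot 3 has just one choice, so slot 3 = yellow.
No further eliminations apply; slot 7 can still be any of green, pink, white.

green, pink, white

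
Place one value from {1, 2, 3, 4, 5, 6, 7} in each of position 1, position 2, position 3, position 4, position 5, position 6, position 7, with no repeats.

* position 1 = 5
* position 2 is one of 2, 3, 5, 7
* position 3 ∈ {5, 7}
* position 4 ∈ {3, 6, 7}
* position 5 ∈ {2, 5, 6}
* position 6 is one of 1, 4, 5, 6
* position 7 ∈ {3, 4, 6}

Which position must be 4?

position 1's domain is down to {5}, so position 1 = 5. Eliminate 5 elsewhere: position 2, position 3, position 5, position 6.
position 3's domain is down to {7}, so position 3 = 7. So position 2, position 4 can't be 7.
Among the 5 still-open variables, 1 fits only position 6 (and all 5 values in {1, 2, 3, 4, 6} must be used), so position 6 = 1.
The 4 still-open variables together cover exactly {2, 3, 4, 6} — 4 values for 4 variables — and 4 appears only in position 7's list, so position 7 = 4.

position 7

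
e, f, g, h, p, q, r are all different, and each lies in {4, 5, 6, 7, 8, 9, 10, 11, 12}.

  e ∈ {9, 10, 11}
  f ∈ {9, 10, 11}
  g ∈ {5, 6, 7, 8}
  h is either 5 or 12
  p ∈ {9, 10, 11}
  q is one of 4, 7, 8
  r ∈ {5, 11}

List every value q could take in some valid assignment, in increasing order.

4, 7, 8

e, f, p between them cover only {9, 10, 11} — a naked triple. Remove those values from r.
r must be 5 (only option left). Strike 5 from g, h.
That leaves h = 12.
No further eliminations apply; q can still be any of 4, 7, 8.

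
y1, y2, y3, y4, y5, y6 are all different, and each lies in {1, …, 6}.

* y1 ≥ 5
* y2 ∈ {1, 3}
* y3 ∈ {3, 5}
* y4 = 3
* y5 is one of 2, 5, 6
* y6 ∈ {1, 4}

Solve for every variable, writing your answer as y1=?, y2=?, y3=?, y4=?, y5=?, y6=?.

y4's domain is down to {3}, so y4 = 3. So y2, y3 can't be 3.
That leaves y2 = 1. Strike 1 from y6.
y3 must be 5 (only option left). Strike 5 from y1, y5.
y6 must be 4 (only option left).
y1 has just one choice, so y1 = 6. So y5 can't be 6.
y5 must be 2 (only option left).

y1=6, y2=1, y3=5, y4=3, y5=2, y6=4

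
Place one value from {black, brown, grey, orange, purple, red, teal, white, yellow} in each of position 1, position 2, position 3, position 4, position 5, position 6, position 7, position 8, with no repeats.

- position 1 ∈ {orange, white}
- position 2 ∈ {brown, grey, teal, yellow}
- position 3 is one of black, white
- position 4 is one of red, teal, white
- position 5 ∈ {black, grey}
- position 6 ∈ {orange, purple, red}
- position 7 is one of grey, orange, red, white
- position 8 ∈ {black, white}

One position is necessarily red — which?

position 7

position 3 and position 8 between them cover only {black, white} — a naked pair. Remove those values from position 1, position 4, position 5, position 7.
position 1's domain is down to {orange}, so position 1 = orange. Remove orange from position 6, position 7.
position 5 has just one choice, so position 5 = grey. So position 2, position 7 can't be grey.
So red goes to position 7.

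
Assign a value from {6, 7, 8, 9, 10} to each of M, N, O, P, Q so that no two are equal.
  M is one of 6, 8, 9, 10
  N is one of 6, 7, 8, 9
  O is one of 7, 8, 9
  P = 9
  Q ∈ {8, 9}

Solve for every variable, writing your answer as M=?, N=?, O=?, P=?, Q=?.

P must be 9 (only option left). Strike 9 from M, N, O, Q.
Q has just one choice, so Q = 8. Eliminate 8 elsewhere: M, N, O.
O must be 7 (only option left). Eliminate 7 elsewhere: N.
N's domain is down to {6}, so N = 6. So M can't be 6.
M's domain is down to {10}, so M = 10.

M=10, N=6, O=7, P=9, Q=8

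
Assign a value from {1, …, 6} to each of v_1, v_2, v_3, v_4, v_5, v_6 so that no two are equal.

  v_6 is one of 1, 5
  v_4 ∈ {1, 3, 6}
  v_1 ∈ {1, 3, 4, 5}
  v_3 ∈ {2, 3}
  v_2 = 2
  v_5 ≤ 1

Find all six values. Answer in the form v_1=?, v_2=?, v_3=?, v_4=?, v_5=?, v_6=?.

v_1=4, v_2=2, v_3=3, v_4=6, v_5=1, v_6=5

v_2 has just one choice, so v_2 = 2. Strike 2 from v_3.
v_3 must be 3 (only option left). Remove 3 from v_1, v_4.
v_5's domain is down to {1}, so v_5 = 1. Remove 1 from v_1, v_4, v_6.
That leaves v_6 = 5. Strike 5 from v_1.
v_1 must be 4 (only option left).
v_4 must be 6 (only option left).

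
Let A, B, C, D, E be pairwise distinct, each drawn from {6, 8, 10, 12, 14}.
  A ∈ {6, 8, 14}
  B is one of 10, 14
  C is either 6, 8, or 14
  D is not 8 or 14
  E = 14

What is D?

12

E has just one choice, so E = 14. Remove 14 from A, B, C.
B's domain is down to {10}, so B = 10. Strike 10 from D.
Among the 3 still-open variables, 12 fits only D (and all 3 values in {6, 8, 12} must be used), so D = 12.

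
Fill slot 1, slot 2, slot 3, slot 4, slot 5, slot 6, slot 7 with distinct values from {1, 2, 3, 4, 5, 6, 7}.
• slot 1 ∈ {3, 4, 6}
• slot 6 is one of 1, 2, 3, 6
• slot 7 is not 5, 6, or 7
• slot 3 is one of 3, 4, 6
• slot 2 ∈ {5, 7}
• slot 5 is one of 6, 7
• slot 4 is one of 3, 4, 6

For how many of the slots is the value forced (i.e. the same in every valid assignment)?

The 7 variables together cover exactly {1, 2, 3, 4, 5, 6, 7} — 7 values for 7 variables — and 5 appears only in slot 2's list, so slot 2 = 5.
The 6 still-open variables draw from only 6 values {1, 2, 3, 4, 6, 7}, so each is used; only slot 5 can be 7, hence slot 5 = 7.
slot 1, slot 3, slot 4 share exactly the 3 values {3, 4, 6}; by pigeonhole those values go to them, so strike 3, 4, 6 from slot 6, slot 7.
Determined: slot 2=5, slot 5=7. The other slots each still have more than one consistent value. That makes 2.

2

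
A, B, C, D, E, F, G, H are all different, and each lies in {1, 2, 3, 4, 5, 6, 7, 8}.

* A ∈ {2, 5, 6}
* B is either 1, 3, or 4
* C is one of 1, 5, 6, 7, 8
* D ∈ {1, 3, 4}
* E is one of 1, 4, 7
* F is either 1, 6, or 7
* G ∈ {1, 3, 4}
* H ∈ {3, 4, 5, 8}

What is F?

Among the 8 variables, 2 fits only A (and all 8 values in {1, 2, 3, 4, 5, 6, 7, 8} must be used), so A = 2.
B, D, G share exactly the 3 values {1, 3, 4}; by pigeonhole those values go to them, so strike 1, 3, 4 from C, E, F, H.
That leaves E = 7. So C, F can't be 7.
So F = 6.

6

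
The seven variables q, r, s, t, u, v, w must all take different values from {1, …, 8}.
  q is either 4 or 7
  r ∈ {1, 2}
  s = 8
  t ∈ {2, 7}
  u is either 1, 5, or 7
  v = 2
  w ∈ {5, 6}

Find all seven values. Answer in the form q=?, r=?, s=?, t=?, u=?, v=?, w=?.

s must be 8 (only option left).
That leaves v = 2. So r, t can't be 2.
r must be 1 (only option left). So u can't be 1.
That leaves t = 7. So q, u can't be 7.
u's domain is down to {5}, so u = 5. Eliminate 5 elsewhere: w.
w has just one choice, so w = 6.
q must be 4 (only option left).

q=4, r=1, s=8, t=7, u=5, v=2, w=6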